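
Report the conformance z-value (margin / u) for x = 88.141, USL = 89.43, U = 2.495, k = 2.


u = U / k = 2.495 / 2 = 1.2475
margin = |USL - x| = |89.43 - 88.141| = 1.289
z = margin / u = 1.289 / 1.2475
z = 1.0333

1.0333


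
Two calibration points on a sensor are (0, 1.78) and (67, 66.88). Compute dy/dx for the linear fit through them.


slope = (y2 - y1) / (x2 - x1)
= (66.88 - 1.78) / (67 - 0)
= 65.1000 / 67
= 0.9716

0.9716


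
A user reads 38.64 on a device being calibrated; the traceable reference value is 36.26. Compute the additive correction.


Correction = standard - reading
= 36.26 - 38.64
= -2.3800

-2.3800


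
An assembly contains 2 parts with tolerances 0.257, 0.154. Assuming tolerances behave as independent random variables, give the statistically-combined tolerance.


RSS = sqrt(0.257^2 + 0.154^2)
= sqrt(0.089765)
= 0.2996

0.2996


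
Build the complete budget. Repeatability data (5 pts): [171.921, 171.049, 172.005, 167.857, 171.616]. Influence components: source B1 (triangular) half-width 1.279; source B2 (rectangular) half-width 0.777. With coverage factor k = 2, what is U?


mean = (171.921 + 171.049 + 172.005 + 167.857 + 171.616) / 5 = 170.8896
s = sqrt(sum((x - mean)^2)/(n-1)) = 1.736205
u_A = s / sqrt(n) = 1.736205 / sqrt(5) = 0.77645448
u_B1 = 1.279 / sqrt(6) = 0.52214956
u_B2 = 0.777 / sqrt(3) = 0.44860116
uc = sqrt(0.77645448^2 + 0.52214956^2 + 0.44860116^2) = 1.0376727
U = k * uc = 2 * 1.0376727
U = 2.0753

2.0753


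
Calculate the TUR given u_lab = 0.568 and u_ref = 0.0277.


TUR = u_lab / u_ref
= 0.568 / 0.0277
= 20.5054

20.5054


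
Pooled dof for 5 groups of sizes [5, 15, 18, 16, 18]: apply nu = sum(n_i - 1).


nu = sum_i (n_i - 1)
nu = ((5 - 1) + (15 - 1) + (18 - 1) + (16 - 1) + (18 - 1))
nu = 4 + 14 + 17 + 15 + 17
nu = 67

67


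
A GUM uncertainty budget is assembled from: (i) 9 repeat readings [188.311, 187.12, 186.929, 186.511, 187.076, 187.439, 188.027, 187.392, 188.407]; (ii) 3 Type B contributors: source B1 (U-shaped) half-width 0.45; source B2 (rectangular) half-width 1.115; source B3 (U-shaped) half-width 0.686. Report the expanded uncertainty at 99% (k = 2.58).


mean = (188.311 + 187.12 + 186.929 + 186.511 + 187.076 + 187.439 + 188.027 + 187.392 + 188.407) / 9 = 187.468
s = sqrt(sum((x - mean)^2)/(n-1)) = 0.65121099
u_A = s / sqrt(n) = 0.65121099 / sqrt(9) = 0.21707033
u_B1 = 0.45 / sqrt(2) = 0.31819805
u_B2 = 1.115 / sqrt(3) = 0.64374555
u_B3 = 0.686 / sqrt(2) = 0.48507525
uc = sqrt(0.21707033^2 + 0.31819805^2 + 0.64374555^2 + 0.48507525^2) = 0.89335092
U = k * uc = 2.58 * 0.89335092
U = 2.3048

2.3048


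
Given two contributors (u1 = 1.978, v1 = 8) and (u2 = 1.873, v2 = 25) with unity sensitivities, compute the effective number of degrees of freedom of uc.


uc = sqrt(u1^2 + u2^2) = sqrt(1.978^2 + 1.873^2) = 2.7240802
v_eff = uc^4 / (u1^4/v1 + u2^4/v2)
= 2.7240802^4 / (1.978^4/8 + 1.873^4/25)
= 55.065496 / 2.4057201
v_eff = 22.8894

22.8894


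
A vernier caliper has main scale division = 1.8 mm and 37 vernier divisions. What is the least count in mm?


LC = MSD / n_div
= 1.8 / 37
= 0.0486

0.0486


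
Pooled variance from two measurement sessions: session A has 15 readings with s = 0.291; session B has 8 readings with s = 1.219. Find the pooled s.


s_p = sqrt(((n1-1)*s1^2 + (n2-1)*s2^2) / (n1+n2-2))
numerator = (15-1)*0.291^2 + (8-1)*1.219^2 = 1.185534 + 10.401727 = 11.587261
denominator = 15 + 8 - 2 = 21
s_p^2 = 11.587261 / 21 = 0.55177433
s_p = sqrt(0.55177433) = 0.7428

0.7428


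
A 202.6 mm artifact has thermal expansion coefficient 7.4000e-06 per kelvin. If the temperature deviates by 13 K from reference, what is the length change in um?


dL = L * alpha * dT
= 202.6 * 7.4000e-06 * 13
= 0.0194901 mm
dL_um = 0.0194901 * 1000 = 19.4901 um

19.4901


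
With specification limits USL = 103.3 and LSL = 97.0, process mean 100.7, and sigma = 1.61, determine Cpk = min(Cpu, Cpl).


Cpu = (USL - mean) / (3*sigma) = (103.3 - 100.7) / (3*1.61) = 0.5383
Cpl = (mean - LSL) / (3*sigma) = (100.7 - 97.0) / (3*1.61) = 0.7660
Cpk = min(Cpu, Cpl) = 0.5383

0.5383


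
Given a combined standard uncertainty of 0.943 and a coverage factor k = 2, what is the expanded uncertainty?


U = k * uc
U = 2 * 0.943
U = 1.8860

1.8860


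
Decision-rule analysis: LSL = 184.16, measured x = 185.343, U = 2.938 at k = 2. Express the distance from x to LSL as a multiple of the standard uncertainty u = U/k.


u = U / k = 2.938 / 2 = 1.469
margin = |LSL - x| = |184.16 - 185.343| = 1.183
z = margin / u = 1.183 / 1.469
z = 0.8053

0.8053


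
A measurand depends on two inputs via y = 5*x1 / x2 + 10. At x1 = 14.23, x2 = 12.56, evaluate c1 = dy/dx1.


y = 5*x1 / x2 + 10
dy/dx1 = 5/x2
Evaluate at x2 = 12.56: c1 = 5 / 12.56
c1 = 0.3981

0.3981


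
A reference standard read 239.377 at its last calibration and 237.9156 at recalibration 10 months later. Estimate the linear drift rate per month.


rate = (v2 - v1) / months
= (237.9156 - 239.377) / 10
= -1.4614 / 10
= -0.1461

-0.1461


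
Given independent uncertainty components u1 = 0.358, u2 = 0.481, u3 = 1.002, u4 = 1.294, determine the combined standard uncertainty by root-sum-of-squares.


uc = sqrt(0.358^2 + 0.481^2 + 1.002^2 + 1.294^2)
uc = sqrt(3.037965)
uc = 1.7430

1.7430


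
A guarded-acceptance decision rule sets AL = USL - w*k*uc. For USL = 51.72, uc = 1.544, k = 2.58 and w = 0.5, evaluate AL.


U = k * uc = 2.58 * 1.544 = 3.98352
guard band g = w * U = 0.5 * 3.98352 = 1.99176
AL = USL - g = 51.72 - 1.99176
AL = 49.7282

49.7282


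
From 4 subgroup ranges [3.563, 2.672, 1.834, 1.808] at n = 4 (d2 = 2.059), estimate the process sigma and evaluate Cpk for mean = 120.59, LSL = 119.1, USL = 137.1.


R_bar = (3.563 + 2.672 + 1.834 + 1.808) / 4 = 2.46925
sigma = R_bar / d2 = 2.46925 / 2.059 = 1.1992472
Cp = (USL - LSL)/(6*sigma) = (137.1 - 119.1)/(6*1.1992472) = 2.5016
Cpu = (137.1 - 120.59)/(3*1.1992472) = 4.5890
Cpl = (120.59 - 119.1)/(3*1.1992472) = 0.4141
Cpk = min(Cpu, Cpl) = 0.4141

0.4141


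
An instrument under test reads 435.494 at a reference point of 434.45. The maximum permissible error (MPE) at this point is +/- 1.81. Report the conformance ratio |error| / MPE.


e = indication - reference = 435.494 - 434.45 = 1.0440
|e| = 1.0440
ratio = |e| / MPE = 1.0440 / 1.81
ratio = 0.5768

0.5768


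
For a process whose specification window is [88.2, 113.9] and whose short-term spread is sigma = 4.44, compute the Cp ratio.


Cp = (USL - LSL) / (6 * sigma)
= (113.9 - 88.2) / (6 * 4.44)
= 25.7000 / 26.6400
= 0.9647

0.9647


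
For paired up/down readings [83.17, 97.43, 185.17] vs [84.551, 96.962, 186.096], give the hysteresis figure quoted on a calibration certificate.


|83.17 - 84.551| = 1.3810
|97.43 - 96.962| = 0.4680
|185.17 - 186.096| = 0.9260
hysteresis = max(diffs) = 1.3810

1.3810


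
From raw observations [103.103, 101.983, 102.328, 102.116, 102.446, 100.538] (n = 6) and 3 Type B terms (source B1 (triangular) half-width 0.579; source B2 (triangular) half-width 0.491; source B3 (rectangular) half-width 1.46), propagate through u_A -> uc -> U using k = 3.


mean = (103.103 + 101.983 + 102.328 + 102.116 + 102.446 + 100.538) / 6 = 102.0856667
s = sqrt(sum((x - mean)^2)/(n-1)) = 0.85208748
u_A = s / sqrt(n) = 0.85208748 / sqrt(6) = 0.34786326
u_B1 = 0.579 / sqrt(6) = 0.23637576
u_B2 = 0.491 / sqrt(6) = 0.20044991
u_B3 = 1.46 / sqrt(3) = 0.84293139
uc = sqrt(0.34786326^2 + 0.23637576^2 + 0.20044991^2 + 0.84293139^2) = 0.96311777
U = k * uc = 3 * 0.96311777
U = 2.8894

2.8894


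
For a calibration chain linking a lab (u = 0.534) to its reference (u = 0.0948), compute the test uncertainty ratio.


TUR = u_lab / u_ref
= 0.534 / 0.0948
= 5.6329

5.6329


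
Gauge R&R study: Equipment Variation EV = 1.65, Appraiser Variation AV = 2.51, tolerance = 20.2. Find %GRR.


GRR = sqrt(EV^2 + AV^2) = sqrt(1.65^2 + 2.51^2) = 3.0037643
%GRR = GRR / tol * 100 = 3.0037643 / 20.2 * 100
%GRR = 14.8701

14.8701


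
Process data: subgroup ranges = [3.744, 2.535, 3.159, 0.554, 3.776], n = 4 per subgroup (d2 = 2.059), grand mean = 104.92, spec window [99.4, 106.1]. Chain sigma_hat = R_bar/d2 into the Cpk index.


R_bar = (3.744 + 2.535 + 3.159 + 0.554 + 3.776) / 5 = 2.7536
sigma = R_bar / d2 = 2.7536 / 2.059 = 1.3373482
Cp = (USL - LSL)/(6*sigma) = (106.1 - 99.4)/(6*1.3373482) = 0.8350
Cpu = (106.1 - 104.92)/(3*1.3373482) = 0.2941
Cpl = (104.92 - 99.4)/(3*1.3373482) = 1.3759
Cpk = min(Cpu, Cpl) = 0.2941

0.2941


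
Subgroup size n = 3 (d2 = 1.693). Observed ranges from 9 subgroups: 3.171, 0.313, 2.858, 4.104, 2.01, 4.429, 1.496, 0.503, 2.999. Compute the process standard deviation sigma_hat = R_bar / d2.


R_bar = (3.171 + 0.313 + 2.858 + 4.104 + 2.01 + 4.429 + 1.496 + 0.503 + 2.999) / 9
R_bar = 21.883 / 9 = 2.4314444
sigma_hat = R_bar / d2 = 2.4314444 / 1.693 = 1.4362

1.4362


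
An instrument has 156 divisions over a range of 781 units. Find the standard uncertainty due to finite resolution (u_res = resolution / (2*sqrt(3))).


resolution = range / divisions
resolution = 781 / 156 = 5.0064103
u_res = resolution / (2*sqrt(3))
u_res = 5.0064103 / 3.4641016
u_res = 1.4452

1.4452


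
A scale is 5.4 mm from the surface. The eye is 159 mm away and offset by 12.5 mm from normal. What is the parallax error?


error = h * offset / d
= 5.4 * 12.5 / 159
= 0.4245

0.4245


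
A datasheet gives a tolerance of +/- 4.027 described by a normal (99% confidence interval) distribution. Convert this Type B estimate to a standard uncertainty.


u_B = half_width / 2.576
u_B = 4.027 / 2.576
u_B = 1.5633

1.5633


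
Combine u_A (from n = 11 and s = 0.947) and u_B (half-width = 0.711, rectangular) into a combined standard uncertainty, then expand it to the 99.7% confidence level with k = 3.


u_A = s / sqrt(n) = 0.947 / sqrt(11) = 0.28553124
u_B = half_width / sqrt(3) = 0.711 / sqrt(3) = 0.41049604
uc = sqrt(u_A^2 + u_B^2) = sqrt(0.28553124^2 + 0.41049604^2) = 0.50003509
U = k * uc = 3 * 0.50003509
U = 1.5001

1.5001


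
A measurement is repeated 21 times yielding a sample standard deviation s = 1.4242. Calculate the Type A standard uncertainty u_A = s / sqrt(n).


u_A = s / sqrt(n)
u_A = 1.4242 / sqrt(21)
u_A = 1.4242 / 4.5825757
u_A = 0.3108

0.3108


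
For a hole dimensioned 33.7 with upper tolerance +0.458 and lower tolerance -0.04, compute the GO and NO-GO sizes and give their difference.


GO = nominal - lower_tol (smallest hole = maximum material condition)
GO = 33.7 - 0.04 = 33.66
NO-GO = nominal + upper_tol (largest hole = least material condition)
NO-GO = 33.7 + 0.458 = 34.158
spread = NO-GO - GO = 34.158 - 33.66 = 0.4980

0.4980


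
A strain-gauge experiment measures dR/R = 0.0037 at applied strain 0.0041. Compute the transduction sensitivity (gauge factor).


GF = (dR/R) / epsilon
= 0.0037 / 0.0041
= 0.9024

0.9024


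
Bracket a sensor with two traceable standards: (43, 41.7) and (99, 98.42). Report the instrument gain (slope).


slope = (y2 - y1) / (x2 - x1)
= (98.42 - 41.7) / (99 - 43)
= 56.7200 / 56
= 1.0129

1.0129


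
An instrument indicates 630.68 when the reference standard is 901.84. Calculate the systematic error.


Systematic error = measured - true
= 630.68 - 901.84
= -271.1600

-271.1600


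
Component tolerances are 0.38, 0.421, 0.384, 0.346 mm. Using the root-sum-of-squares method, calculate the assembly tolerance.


RSS = sqrt(0.38^2 + 0.421^2 + 0.384^2 + 0.346^2)
= sqrt(0.588813)
= 0.7673

0.7673


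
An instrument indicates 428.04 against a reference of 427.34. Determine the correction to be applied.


Correction = standard - reading
= 427.34 - 428.04
= -0.7000

-0.7000


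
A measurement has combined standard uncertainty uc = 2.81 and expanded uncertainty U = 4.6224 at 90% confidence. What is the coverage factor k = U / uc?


k = U / uc
k = 4.6224 / 2.81
k = 1.645

1.645


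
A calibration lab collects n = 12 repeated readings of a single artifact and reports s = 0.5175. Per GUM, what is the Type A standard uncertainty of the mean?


u_A = s / sqrt(n)
u_A = 0.5175 / sqrt(12)
u_A = 0.5175 / 3.4641016
u_A = 0.1494

0.1494


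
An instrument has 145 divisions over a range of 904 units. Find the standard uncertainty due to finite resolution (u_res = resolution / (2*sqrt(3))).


resolution = range / divisions
resolution = 904 / 145 = 6.2344828
u_res = resolution / (2*sqrt(3))
u_res = 6.2344828 / 3.4641016
u_res = 1.7997

1.7997


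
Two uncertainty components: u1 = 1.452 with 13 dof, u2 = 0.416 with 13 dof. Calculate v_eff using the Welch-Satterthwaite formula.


uc = sqrt(u1^2 + u2^2) = sqrt(1.452^2 + 0.416^2) = 1.5104172
v_eff = uc^4 / (u1^4/v1 + u2^4/v2)
= 1.5104172^4 / (1.452^4/13 + 0.416^4/13)
= 5.204604 / 0.34422263
v_eff = 15.1199

15.1199


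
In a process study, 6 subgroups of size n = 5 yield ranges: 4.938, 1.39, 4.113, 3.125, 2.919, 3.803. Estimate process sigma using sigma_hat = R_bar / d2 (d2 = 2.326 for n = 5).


R_bar = (4.938 + 1.39 + 4.113 + 3.125 + 2.919 + 3.803) / 6
R_bar = 20.288 / 6 = 3.3813333
sigma_hat = R_bar / d2 = 3.3813333 / 2.326 = 1.4537

1.4537


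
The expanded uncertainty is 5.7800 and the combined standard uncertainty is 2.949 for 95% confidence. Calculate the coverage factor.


k = U / uc
k = 5.7800 / 2.949
k = 1.96

1.96


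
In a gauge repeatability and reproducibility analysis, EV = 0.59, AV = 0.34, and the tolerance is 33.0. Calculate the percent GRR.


GRR = sqrt(EV^2 + AV^2) = sqrt(0.59^2 + 0.34^2) = 0.68095521
%GRR = GRR / tol * 100 = 0.68095521 / 33.0 * 100
%GRR = 2.0635

2.0635


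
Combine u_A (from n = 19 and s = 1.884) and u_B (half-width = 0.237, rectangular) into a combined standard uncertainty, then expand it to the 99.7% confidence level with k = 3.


u_A = s / sqrt(n) = 1.884 / sqrt(19) = 0.43221924
u_B = half_width / sqrt(3) = 0.237 / sqrt(3) = 0.13683201
uc = sqrt(u_A^2 + u_B^2) = sqrt(0.43221924^2 + 0.13683201^2) = 0.4533613
U = k * uc = 3 * 0.4533613
U = 1.3601

1.3601


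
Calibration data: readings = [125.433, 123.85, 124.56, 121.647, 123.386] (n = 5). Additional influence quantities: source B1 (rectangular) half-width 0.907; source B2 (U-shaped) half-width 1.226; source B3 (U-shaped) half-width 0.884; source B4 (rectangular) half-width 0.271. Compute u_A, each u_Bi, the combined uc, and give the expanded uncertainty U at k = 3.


mean = (125.433 + 123.85 + 124.56 + 121.647 + 123.386) / 5 = 123.7752
s = sqrt(sum((x - mean)^2)/(n-1)) = 1.4186718
u_A = s / sqrt(n) = 1.4186718 / sqrt(5) = 0.63444932
u_B1 = 0.907 / sqrt(3) = 0.52365669
u_B2 = 1.226 / sqrt(2) = 0.86691291
u_B3 = 0.884 / sqrt(2) = 0.62508239
u_B4 = 0.271 / sqrt(3) = 0.15646192
uc = sqrt(0.63444932^2 + 0.52365669^2 + 0.86691291^2 + 0.62508239^2 + 0.15646192^2) = 1.3577513
U = k * uc = 3 * 1.3577513
U = 4.0733

4.0733


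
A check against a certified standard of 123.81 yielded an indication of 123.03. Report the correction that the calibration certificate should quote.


Correction = standard - reading
= 123.81 - 123.03
= 0.7800

0.7800


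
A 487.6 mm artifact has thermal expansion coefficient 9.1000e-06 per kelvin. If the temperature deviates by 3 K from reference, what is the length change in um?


dL = L * alpha * dT
= 487.6 * 9.1000e-06 * 3
= 0.0133115 mm
dL_um = 0.0133115 * 1000 = 13.3115 um

13.3115


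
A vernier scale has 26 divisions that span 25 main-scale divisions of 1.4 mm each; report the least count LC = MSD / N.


LC = MSD / n_div
= 1.4 / 26
= 0.0538

0.0538


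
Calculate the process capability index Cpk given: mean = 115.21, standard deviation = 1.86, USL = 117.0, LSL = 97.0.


Cpu = (USL - mean) / (3*sigma) = (117.0 - 115.21) / (3*1.86) = 0.3208
Cpl = (mean - LSL) / (3*sigma) = (115.21 - 97.0) / (3*1.86) = 3.2634
Cpk = min(Cpu, Cpl) = 0.3208

0.3208


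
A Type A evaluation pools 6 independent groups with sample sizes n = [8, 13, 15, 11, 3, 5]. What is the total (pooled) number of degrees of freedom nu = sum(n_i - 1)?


nu = sum_i (n_i - 1)
nu = ((8 - 1) + (13 - 1) + (15 - 1) + (11 - 1) + (3 - 1) + (5 - 1))
nu = 7 + 12 + 14 + 10 + 2 + 4
nu = 49

49


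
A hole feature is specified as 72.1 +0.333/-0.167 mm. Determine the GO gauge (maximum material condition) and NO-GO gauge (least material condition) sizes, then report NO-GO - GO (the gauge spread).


GO = nominal - lower_tol (smallest hole = maximum material condition)
GO = 72.1 - 0.167 = 71.933
NO-GO = nominal + upper_tol (largest hole = least material condition)
NO-GO = 72.1 + 0.333 = 72.433
spread = NO-GO - GO = 72.433 - 71.933 = 0.5000

0.5000


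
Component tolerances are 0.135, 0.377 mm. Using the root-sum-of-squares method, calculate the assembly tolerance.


RSS = sqrt(0.135^2 + 0.377^2)
= sqrt(0.160354)
= 0.4004

0.4004


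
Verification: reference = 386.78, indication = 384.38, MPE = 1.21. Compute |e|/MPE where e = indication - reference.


e = indication - reference = 384.38 - 386.78 = -2.4000
|e| = 2.4000
ratio = |e| / MPE = 2.4000 / 1.21
ratio = 1.9835

1.9835


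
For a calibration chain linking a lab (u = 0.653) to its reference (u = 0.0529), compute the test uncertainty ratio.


TUR = u_lab / u_ref
= 0.653 / 0.0529
= 12.3440

12.3440


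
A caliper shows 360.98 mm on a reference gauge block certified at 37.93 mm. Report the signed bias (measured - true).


Systematic error = measured - true
= 360.98 - 37.93
= 323.0500

323.0500


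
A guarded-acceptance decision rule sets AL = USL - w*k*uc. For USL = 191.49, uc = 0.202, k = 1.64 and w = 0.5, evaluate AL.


U = k * uc = 1.64 * 0.202 = 0.33128
guard band g = w * U = 0.5 * 0.33128 = 0.16564
AL = USL - g = 191.49 - 0.16564
AL = 191.3244

191.3244


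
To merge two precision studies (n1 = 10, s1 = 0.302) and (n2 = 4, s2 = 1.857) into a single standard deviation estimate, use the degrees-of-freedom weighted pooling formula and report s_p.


s_p = sqrt(((n1-1)*s1^2 + (n2-1)*s2^2) / (n1+n2-2))
numerator = (10-1)*0.302^2 + (4-1)*1.857^2 = 0.820836 + 10.345347 = 11.166183
denominator = 10 + 4 - 2 = 12
s_p^2 = 11.166183 / 12 = 0.93051525
s_p = sqrt(0.93051525) = 0.9646

0.9646


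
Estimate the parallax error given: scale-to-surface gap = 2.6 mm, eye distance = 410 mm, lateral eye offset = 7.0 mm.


error = h * offset / d
= 2.6 * 7.0 / 410
= 0.0444

0.0444


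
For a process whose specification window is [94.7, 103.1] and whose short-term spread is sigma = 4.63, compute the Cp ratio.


Cp = (USL - LSL) / (6 * sigma)
= (103.1 - 94.7) / (6 * 4.63)
= 8.4000 / 27.7800
= 0.3024

0.3024


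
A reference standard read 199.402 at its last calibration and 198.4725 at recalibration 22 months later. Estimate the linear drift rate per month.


rate = (v2 - v1) / months
= (198.4725 - 199.402) / 22
= -0.9295 / 22
= -0.0422

-0.0422


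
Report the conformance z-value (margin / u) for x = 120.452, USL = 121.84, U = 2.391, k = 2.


u = U / k = 2.391 / 2 = 1.1955
margin = |USL - x| = |121.84 - 120.452| = 1.388
z = margin / u = 1.388 / 1.1955
z = 1.1610

1.1610


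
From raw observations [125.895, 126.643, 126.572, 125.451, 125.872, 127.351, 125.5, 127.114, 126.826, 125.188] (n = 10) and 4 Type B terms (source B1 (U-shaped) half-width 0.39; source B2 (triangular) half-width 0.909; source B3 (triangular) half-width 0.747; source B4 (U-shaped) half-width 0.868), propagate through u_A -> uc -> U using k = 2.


mean = (125.895 + 126.643 + 126.572 + 125.451 + 125.872 + 127.351 + 125.5 + 127.114 + 126.826 + 125.188) / 10 = 126.2412
s = sqrt(sum((x - mean)^2)/(n-1)) = 0.75612209
u_A = s / sqrt(n) = 0.75612209 / sqrt(10) = 0.2391068
u_B1 = 0.39 / sqrt(2) = 0.27577164
u_B2 = 0.909 / sqrt(6) = 0.3710977
u_B3 = 0.747 / sqrt(6) = 0.30496147
u_B4 = 0.868 / sqrt(2) = 0.61376869
uc = sqrt(0.2391068^2 + 0.27577164^2 + 0.3710977^2 + 0.30496147^2 + 0.61376869^2) = 0.86060971
U = k * uc = 2 * 0.86060971
U = 1.7212

1.7212


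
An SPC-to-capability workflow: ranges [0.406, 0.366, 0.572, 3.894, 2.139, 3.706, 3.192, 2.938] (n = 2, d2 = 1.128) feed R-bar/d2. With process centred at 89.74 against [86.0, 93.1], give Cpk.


R_bar = (0.406 + 0.366 + 0.572 + 3.894 + 2.139 + 3.706 + 3.192 + 2.938) / 8 = 2.151625
sigma = R_bar / d2 = 2.151625 / 1.128 = 1.907469
Cp = (USL - LSL)/(6*sigma) = (93.1 - 86.0)/(6*1.907469) = 0.6204
Cpu = (93.1 - 89.74)/(3*1.907469) = 0.5872
Cpl = (89.74 - 86.0)/(3*1.907469) = 0.6536
Cpk = min(Cpu, Cpl) = 0.5872

0.5872


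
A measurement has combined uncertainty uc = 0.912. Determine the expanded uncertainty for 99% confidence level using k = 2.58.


U = k * uc
U = 2.58 * 0.912
U = 2.3530

2.3530


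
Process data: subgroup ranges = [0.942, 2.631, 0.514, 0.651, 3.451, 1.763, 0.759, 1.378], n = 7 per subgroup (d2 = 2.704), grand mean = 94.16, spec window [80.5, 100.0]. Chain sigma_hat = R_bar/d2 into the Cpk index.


R_bar = (0.942 + 2.631 + 0.514 + 0.651 + 3.451 + 1.763 + 0.759 + 1.378) / 8 = 1.511125
sigma = R_bar / d2 = 1.511125 / 2.704 = 0.558848
Cp = (USL - LSL)/(6*sigma) = (100.0 - 80.5)/(6*0.558848) = 5.8155
Cpu = (100.0 - 94.16)/(3*0.558848) = 3.4834
Cpl = (94.16 - 80.5)/(3*0.558848) = 8.1477
Cpk = min(Cpu, Cpl) = 3.4834

3.4834


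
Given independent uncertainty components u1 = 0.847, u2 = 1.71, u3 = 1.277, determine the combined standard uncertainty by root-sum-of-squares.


uc = sqrt(0.847^2 + 1.71^2 + 1.277^2)
uc = sqrt(5.272238)
uc = 2.2961

2.2961


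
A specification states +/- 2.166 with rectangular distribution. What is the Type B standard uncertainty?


u_B = half_width / sqrt(3)
u_B = 2.166 / 1.7320508
u_B = 1.2505

1.2505


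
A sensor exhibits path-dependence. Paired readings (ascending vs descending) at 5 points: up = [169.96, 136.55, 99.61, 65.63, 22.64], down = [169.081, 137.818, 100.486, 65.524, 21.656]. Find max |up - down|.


|169.96 - 169.081| = 0.8790
|136.55 - 137.818| = 1.2680
|99.61 - 100.486| = 0.8760
|65.63 - 65.524| = 0.1060
|22.64 - 21.656| = 0.9840
hysteresis = max(diffs) = 1.2680

1.2680


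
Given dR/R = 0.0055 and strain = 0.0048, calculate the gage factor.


GF = (dR/R) / epsilon
= 0.0055 / 0.0048
= 1.1458

1.1458


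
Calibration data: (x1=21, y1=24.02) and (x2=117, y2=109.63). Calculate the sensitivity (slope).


slope = (y2 - y1) / (x2 - x1)
= (109.63 - 24.02) / (117 - 21)
= 85.6100 / 96
= 0.8918

0.8918


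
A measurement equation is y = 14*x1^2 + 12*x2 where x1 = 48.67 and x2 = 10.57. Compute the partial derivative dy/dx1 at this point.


y = 14*x1^2 + 12*x2
dy/dx1 = 2*14*x1
Evaluate at x1 = 48.67: c1 = 28 * 48.67
c1 = 1362.7600

1362.7600


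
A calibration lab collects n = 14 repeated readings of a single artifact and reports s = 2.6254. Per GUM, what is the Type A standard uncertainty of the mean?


u_A = s / sqrt(n)
u_A = 2.6254 / sqrt(14)
u_A = 2.6254 / 3.7416574
u_A = 0.7017

0.7017


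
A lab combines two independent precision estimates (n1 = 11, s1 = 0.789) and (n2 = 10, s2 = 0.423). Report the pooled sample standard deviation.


s_p = sqrt(((n1-1)*s1^2 + (n2-1)*s2^2) / (n1+n2-2))
numerator = (11-1)*0.789^2 + (10-1)*0.423^2 = 6.22521 + 1.610361 = 7.835571
denominator = 11 + 10 - 2 = 19
s_p^2 = 7.835571 / 19 = 0.41239847
s_p = sqrt(0.41239847) = 0.6422

0.6422


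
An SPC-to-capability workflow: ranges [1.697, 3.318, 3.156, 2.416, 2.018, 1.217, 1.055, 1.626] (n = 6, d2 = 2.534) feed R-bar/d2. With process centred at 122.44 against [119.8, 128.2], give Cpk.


R_bar = (1.697 + 3.318 + 3.156 + 2.416 + 2.018 + 1.217 + 1.055 + 1.626) / 8 = 2.062875
sigma = R_bar / d2 = 2.062875 / 2.534 = 0.81407853
Cp = (USL - LSL)/(6*sigma) = (128.2 - 119.8)/(6*0.81407853) = 1.7197
Cpu = (128.2 - 122.44)/(3*0.81407853) = 2.3585
Cpl = (122.44 - 119.8)/(3*0.81407853) = 1.0810
Cpk = min(Cpu, Cpl) = 1.0810

1.0810


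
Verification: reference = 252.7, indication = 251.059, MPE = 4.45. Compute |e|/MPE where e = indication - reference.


e = indication - reference = 251.059 - 252.7 = -1.6410
|e| = 1.6410
ratio = |e| / MPE = 1.6410 / 4.45
ratio = 0.3688

0.3688


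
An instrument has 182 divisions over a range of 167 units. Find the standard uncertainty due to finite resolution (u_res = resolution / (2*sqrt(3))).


resolution = range / divisions
resolution = 167 / 182 = 0.91758242
u_res = resolution / (2*sqrt(3))
u_res = 0.91758242 / 3.4641016
u_res = 0.2649

0.2649


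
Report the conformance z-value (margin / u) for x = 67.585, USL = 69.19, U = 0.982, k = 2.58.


u = U / k = 0.982 / 2.58 = 0.38062016
margin = |USL - x| = |69.19 - 67.585| = 1.605
z = margin / u = 1.605 / 0.38062016
z = 4.2168

4.2168


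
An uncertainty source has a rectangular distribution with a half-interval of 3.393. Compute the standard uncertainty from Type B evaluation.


u_B = half_width / sqrt(3)
u_B = 3.393 / 1.7320508
u_B = 1.9589

1.9589


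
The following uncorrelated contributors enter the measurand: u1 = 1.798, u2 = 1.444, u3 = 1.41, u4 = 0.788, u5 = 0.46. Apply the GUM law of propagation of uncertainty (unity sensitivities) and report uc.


uc = sqrt(1.798^2 + 1.444^2 + 1.41^2 + 0.788^2 + 0.46^2)
uc = sqrt(8.138584)
uc = 2.8528

2.8528


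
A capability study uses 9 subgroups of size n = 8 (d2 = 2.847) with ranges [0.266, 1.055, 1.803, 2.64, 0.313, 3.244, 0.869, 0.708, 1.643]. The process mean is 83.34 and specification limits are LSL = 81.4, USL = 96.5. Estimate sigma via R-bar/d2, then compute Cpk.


R_bar = (0.266 + 1.055 + 1.803 + 2.64 + 0.313 + 3.244 + 0.869 + 0.708 + 1.643) / 9 = 1.3934444
sigma = R_bar / d2 = 1.3934444 / 2.847 = 0.48944306
Cp = (USL - LSL)/(6*sigma) = (96.5 - 81.4)/(6*0.48944306) = 5.1419
Cpu = (96.5 - 83.34)/(3*0.48944306) = 8.9626
Cpl = (83.34 - 81.4)/(3*0.48944306) = 1.3212
Cpk = min(Cpu, Cpl) = 1.3212

1.3212


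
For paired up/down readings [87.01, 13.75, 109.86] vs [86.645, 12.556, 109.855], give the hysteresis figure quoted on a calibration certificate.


|87.01 - 86.645| = 0.3650
|13.75 - 12.556| = 1.1940
|109.86 - 109.855| = 0.0050
hysteresis = max(diffs) = 1.1940

1.1940


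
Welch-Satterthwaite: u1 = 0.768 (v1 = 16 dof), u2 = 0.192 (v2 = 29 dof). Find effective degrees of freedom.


uc = sqrt(u1^2 + u2^2) = sqrt(0.768^2 + 0.192^2) = 0.79163628
v_eff = uc^4 / (u1^4/v1 + u2^4/v2)
= 0.79163628^4 / (0.768^4/16 + 0.192^4/29)
= 0.39273785 / 0.021790132
v_eff = 18.0237

18.0237


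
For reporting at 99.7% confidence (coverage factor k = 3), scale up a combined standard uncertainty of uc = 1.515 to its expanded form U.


U = k * uc
U = 3 * 1.515
U = 4.5450

4.5450


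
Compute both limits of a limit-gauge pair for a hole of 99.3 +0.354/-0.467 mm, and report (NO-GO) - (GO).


GO = nominal - lower_tol (smallest hole = maximum material condition)
GO = 99.3 - 0.467 = 98.833
NO-GO = nominal + upper_tol (largest hole = least material condition)
NO-GO = 99.3 + 0.354 = 99.654
spread = NO-GO - GO = 99.654 - 98.833 = 0.8210

0.8210


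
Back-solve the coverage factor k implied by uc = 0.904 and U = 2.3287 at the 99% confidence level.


k = U / uc
k = 2.3287 / 0.904
k = 2.576

2.576


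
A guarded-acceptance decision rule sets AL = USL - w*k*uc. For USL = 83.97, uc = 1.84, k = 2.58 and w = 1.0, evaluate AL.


U = k * uc = 2.58 * 1.84 = 4.7472
guard band g = w * U = 1.0 * 4.7472 = 4.7472
AL = USL - g = 83.97 - 4.7472
AL = 79.2228

79.2228


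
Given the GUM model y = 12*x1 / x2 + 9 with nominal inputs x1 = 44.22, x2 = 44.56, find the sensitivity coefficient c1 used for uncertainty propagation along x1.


y = 12*x1 / x2 + 9
dy/dx1 = 12/x2
Evaluate at x2 = 44.56: c1 = 12 / 44.56
c1 = 0.2693

0.2693


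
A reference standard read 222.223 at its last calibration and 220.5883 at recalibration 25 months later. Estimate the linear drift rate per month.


rate = (v2 - v1) / months
= (220.5883 - 222.223) / 25
= -1.6347 / 25
= -0.0654

-0.0654


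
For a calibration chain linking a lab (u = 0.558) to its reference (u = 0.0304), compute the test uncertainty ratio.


TUR = u_lab / u_ref
= 0.558 / 0.0304
= 18.3553

18.3553


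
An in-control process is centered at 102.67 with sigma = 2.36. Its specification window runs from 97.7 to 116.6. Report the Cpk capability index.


Cpu = (USL - mean) / (3*sigma) = (116.6 - 102.67) / (3*2.36) = 1.9675
Cpl = (mean - LSL) / (3*sigma) = (102.67 - 97.7) / (3*2.36) = 0.7020
Cpk = min(Cpu, Cpl) = 0.7020

0.7020


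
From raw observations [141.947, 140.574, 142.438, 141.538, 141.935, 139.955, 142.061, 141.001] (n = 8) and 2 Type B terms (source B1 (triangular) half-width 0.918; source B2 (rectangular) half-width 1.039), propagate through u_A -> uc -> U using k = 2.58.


mean = (141.947 + 140.574 + 142.438 + 141.538 + 141.935 + 139.955 + 142.061 + 141.001) / 8 = 141.431125
s = sqrt(sum((x - mean)^2)/(n-1)) = 0.84857821
u_A = s / sqrt(n) = 0.84857821 / sqrt(8) = 0.3000177
u_B1 = 0.918 / sqrt(6) = 0.37477193
u_B2 = 1.039 / sqrt(3) = 0.59986693
uc = sqrt(0.3000177^2 + 0.37477193^2 + 0.59986693^2) = 0.76831306
U = k * uc = 2.58 * 0.76831306
U = 1.9822

1.9822


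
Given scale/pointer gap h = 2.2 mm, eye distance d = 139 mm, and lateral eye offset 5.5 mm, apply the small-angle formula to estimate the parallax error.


error = h * offset / d
= 2.2 * 5.5 / 139
= 0.0871

0.0871


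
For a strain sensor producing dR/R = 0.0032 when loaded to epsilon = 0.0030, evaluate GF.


GF = (dR/R) / epsilon
= 0.0032 / 0.0030
= 1.0667

1.0667


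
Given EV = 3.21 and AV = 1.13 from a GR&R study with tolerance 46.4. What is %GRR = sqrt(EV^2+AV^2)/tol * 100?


GRR = sqrt(EV^2 + AV^2) = sqrt(3.21^2 + 1.13^2) = 3.4030868
%GRR = GRR / tol * 100 = 3.4030868 / 46.4 * 100
%GRR = 7.3342

7.3342


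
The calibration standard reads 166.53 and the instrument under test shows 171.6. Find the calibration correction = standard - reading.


Correction = standard - reading
= 166.53 - 171.6
= -5.0700

-5.0700


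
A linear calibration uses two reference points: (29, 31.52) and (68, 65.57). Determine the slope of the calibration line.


slope = (y2 - y1) / (x2 - x1)
= (65.57 - 31.52) / (68 - 29)
= 34.0500 / 39
= 0.8731

0.8731


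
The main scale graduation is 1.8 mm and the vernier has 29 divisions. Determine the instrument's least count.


LC = MSD / n_div
= 1.8 / 29
= 0.0621

0.0621


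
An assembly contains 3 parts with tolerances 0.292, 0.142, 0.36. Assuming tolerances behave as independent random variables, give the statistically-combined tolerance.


RSS = sqrt(0.292^2 + 0.142^2 + 0.36^2)
= sqrt(0.235028)
= 0.4848

0.4848


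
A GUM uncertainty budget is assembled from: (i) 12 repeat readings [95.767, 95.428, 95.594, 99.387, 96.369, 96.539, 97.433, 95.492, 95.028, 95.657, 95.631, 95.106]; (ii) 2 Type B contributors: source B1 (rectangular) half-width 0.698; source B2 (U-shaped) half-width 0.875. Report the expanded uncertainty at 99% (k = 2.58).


mean = (95.767 + 95.428 + 95.594 + 99.387 + 96.369 + 96.539 + 97.433 + 95.492 + 95.028 + 95.657 + 95.631 + 95.106) / 12 = 96.11925
s = sqrt(sum((x - mean)^2)/(n-1)) = 1.2278398
u_A = s / sqrt(n) = 1.2278398 / sqrt(12) = 0.35444682
u_B1 = 0.698 / sqrt(3) = 0.40299049
u_B2 = 0.875 / sqrt(2) = 0.61871843
uc = sqrt(0.35444682^2 + 0.40299049^2 + 0.61871843^2) = 0.81905212
U = k * uc = 2.58 * 0.81905212
U = 2.1132

2.1132


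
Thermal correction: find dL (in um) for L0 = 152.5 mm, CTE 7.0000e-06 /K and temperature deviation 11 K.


dL = L * alpha * dT
= 152.5 * 7.0000e-06 * 11
= 0.0117425 mm
dL_um = 0.0117425 * 1000 = 11.7425 um

11.7425


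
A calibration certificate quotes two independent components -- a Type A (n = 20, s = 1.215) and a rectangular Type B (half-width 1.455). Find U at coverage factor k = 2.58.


u_A = s / sqrt(n) = 1.215 / sqrt(20) = 0.27168226
u_B = half_width / sqrt(3) = 1.455 / sqrt(3) = 0.84004464
uc = sqrt(u_A^2 + u_B^2) = sqrt(0.27168226^2 + 0.84004464^2) = 0.88288518
U = k * uc = 2.58 * 0.88288518
U = 2.2778

2.2778


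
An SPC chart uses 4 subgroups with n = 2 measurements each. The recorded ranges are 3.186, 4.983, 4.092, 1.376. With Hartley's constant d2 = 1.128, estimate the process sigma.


R_bar = (3.186 + 4.983 + 4.092 + 1.376) / 4
R_bar = 13.637 / 4 = 3.40925
sigma_hat = R_bar / d2 = 3.40925 / 1.128 = 3.0224

3.0224


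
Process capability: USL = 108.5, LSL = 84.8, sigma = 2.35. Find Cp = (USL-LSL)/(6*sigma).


Cp = (USL - LSL) / (6 * sigma)
= (108.5 - 84.8) / (6 * 2.35)
= 23.7000 / 14.1000
= 1.6809

1.6809


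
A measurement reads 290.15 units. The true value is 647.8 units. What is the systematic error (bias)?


Systematic error = measured - true
= 290.15 - 647.8
= -357.6500

-357.6500


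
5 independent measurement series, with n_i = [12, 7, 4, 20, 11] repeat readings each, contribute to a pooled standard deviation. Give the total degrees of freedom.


nu = sum_i (n_i - 1)
nu = ((12 - 1) + (7 - 1) + (4 - 1) + (20 - 1) + (11 - 1))
nu = 11 + 6 + 3 + 19 + 10
nu = 49

49


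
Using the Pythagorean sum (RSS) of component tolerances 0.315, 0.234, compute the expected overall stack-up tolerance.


RSS = sqrt(0.315^2 + 0.234^2)
= sqrt(0.153981)
= 0.3924

0.3924


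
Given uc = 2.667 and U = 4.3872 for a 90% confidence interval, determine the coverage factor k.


k = U / uc
k = 4.3872 / 2.667
k = 1.645

1.645


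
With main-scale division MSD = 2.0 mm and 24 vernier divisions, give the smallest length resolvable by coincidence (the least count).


LC = MSD / n_div
= 2.0 / 24
= 0.0833

0.0833


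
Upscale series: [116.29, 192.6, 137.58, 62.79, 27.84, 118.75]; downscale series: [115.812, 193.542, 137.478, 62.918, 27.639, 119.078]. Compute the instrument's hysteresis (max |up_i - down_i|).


|116.29 - 115.812| = 0.4780
|192.6 - 193.542| = 0.9420
|137.58 - 137.478| = 0.1020
|62.79 - 62.918| = 0.1280
|27.84 - 27.639| = 0.2010
|118.75 - 119.078| = 0.3280
hysteresis = max(diffs) = 0.9420

0.9420


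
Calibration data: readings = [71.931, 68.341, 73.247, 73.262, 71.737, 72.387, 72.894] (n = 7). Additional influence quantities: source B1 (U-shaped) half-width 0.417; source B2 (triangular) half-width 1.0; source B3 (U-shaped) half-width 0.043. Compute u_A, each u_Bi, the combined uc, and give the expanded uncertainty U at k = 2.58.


mean = (71.931 + 68.341 + 73.247 + 73.262 + 71.737 + 72.387 + 72.894) / 7 = 71.97128571
s = sqrt(sum((x - mean)^2)/(n-1)) = 1.7104141
u_A = s / sqrt(n) = 1.7104141 / sqrt(7) = 0.64647576
u_B1 = 0.417 / sqrt(2) = 0.29486353
u_B2 = 1.0 / sqrt(6) = 0.40824829
u_B3 = 0.043 / sqrt(2) = 0.030405592
uc = sqrt(0.64647576^2 + 0.29486353^2 + 0.40824829^2 + 0.030405592^2) = 0.82004059
U = k * uc = 2.58 * 0.82004059
U = 2.1157

2.1157


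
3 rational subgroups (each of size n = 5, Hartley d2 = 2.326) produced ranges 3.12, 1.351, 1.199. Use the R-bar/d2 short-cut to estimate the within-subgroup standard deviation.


R_bar = (3.12 + 1.351 + 1.199) / 3
R_bar = 5.67 / 3 = 1.89
sigma_hat = R_bar / d2 = 1.89 / 2.326 = 0.8126

0.8126


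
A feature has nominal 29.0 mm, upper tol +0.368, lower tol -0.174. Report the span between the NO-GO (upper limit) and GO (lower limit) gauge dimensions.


GO = nominal - lower_tol (smallest hole = maximum material condition)
GO = 29.0 - 0.174 = 28.826
NO-GO = nominal + upper_tol (largest hole = least material condition)
NO-GO = 29.0 + 0.368 = 29.368
spread = NO-GO - GO = 29.368 - 28.826 = 0.5420

0.5420


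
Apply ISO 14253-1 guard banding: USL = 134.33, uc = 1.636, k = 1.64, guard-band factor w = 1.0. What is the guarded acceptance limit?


U = k * uc = 1.64 * 1.636 = 2.68304
guard band g = w * U = 1.0 * 2.68304 = 2.68304
AL = USL - g = 134.33 - 2.68304
AL = 131.6470

131.6470


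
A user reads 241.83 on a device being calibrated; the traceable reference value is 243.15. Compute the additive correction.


Correction = standard - reading
= 243.15 - 241.83
= 1.3200

1.3200


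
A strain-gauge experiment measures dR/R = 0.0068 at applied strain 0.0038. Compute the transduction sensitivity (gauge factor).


GF = (dR/R) / epsilon
= 0.0068 / 0.0038
= 1.7895

1.7895


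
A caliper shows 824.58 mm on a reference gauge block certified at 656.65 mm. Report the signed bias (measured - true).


Systematic error = measured - true
= 824.58 - 656.65
= 167.9300

167.9300


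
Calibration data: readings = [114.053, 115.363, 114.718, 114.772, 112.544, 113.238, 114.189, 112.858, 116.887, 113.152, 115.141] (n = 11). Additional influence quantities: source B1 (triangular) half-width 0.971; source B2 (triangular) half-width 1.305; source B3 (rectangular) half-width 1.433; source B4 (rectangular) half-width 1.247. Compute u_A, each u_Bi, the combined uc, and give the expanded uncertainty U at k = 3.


mean = (114.053 + 115.363 + 114.718 + 114.772 + 112.544 + 113.238 + 114.189 + 112.858 + 116.887 + 113.152 + 115.141) / 11 = 114.265
s = sqrt(sum((x - mean)^2)/(n-1)) = 1.288248
u_A = s / sqrt(n) = 1.288248 / sqrt(11) = 0.38842139
u_B1 = 0.971 / sqrt(6) = 0.39640909
u_B2 = 1.305 / sqrt(6) = 0.53276402
u_B3 = 1.433 / sqrt(3) = 0.82734294
u_B4 = 1.247 / sqrt(3) = 0.71995579
uc = sqrt(0.38842139^2 + 0.39640909^2 + 0.53276402^2 + 0.82734294^2 + 0.71995579^2) = 1.3396572
U = k * uc = 3 * 1.3396572
U = 4.0190

4.0190


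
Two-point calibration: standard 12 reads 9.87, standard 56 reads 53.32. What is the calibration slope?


slope = (y2 - y1) / (x2 - x1)
= (53.32 - 9.87) / (56 - 12)
= 43.4500 / 44
= 0.9875

0.9875


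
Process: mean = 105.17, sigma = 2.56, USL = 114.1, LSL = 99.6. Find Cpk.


Cpu = (USL - mean) / (3*sigma) = (114.1 - 105.17) / (3*2.56) = 1.1628
Cpl = (mean - LSL) / (3*sigma) = (105.17 - 99.6) / (3*2.56) = 0.7253
Cpk = min(Cpu, Cpl) = 0.7253

0.7253


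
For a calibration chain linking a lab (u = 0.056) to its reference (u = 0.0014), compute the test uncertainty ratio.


TUR = u_lab / u_ref
= 0.056 / 0.0014
= 40.0000

40.0000


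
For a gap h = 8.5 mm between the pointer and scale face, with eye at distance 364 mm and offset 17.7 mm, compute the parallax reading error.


error = h * offset / d
= 8.5 * 17.7 / 364
= 0.4133

0.4133


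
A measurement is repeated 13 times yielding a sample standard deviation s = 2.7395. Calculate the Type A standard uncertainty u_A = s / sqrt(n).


u_A = s / sqrt(n)
u_A = 2.7395 / sqrt(13)
u_A = 2.7395 / 3.6055513
u_A = 0.7598

0.7598


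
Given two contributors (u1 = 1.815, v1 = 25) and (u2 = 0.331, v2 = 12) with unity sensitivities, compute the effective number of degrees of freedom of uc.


uc = sqrt(u1^2 + u2^2) = sqrt(1.815^2 + 0.331^2) = 1.8449352
v_eff = uc^4 / (u1^4/v1 + u2^4/v2)
= 1.8449352^4 / (1.815^4/25 + 0.331^4/12)
= 11.585758 / 0.43507704
v_eff = 26.6292

26.6292


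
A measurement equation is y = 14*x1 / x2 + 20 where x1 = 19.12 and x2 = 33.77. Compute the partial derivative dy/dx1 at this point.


y = 14*x1 / x2 + 20
dy/dx1 = 14/x2
Evaluate at x2 = 33.77: c1 = 14 / 33.77
c1 = 0.4146

0.4146


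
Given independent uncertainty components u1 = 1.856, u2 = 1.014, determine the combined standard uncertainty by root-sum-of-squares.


uc = sqrt(1.856^2 + 1.014^2)
uc = sqrt(4.472932)
uc = 2.1149

2.1149


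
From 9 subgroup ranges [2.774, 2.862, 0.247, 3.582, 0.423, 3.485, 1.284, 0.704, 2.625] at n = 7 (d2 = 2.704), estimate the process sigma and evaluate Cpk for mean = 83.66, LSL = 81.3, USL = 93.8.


R_bar = (2.774 + 2.862 + 0.247 + 3.582 + 0.423 + 3.485 + 1.284 + 0.704 + 2.625) / 9 = 1.9984444
sigma = R_bar / d2 = 1.9984444 / 2.704 = 0.73906967
Cp = (USL - LSL)/(6*sigma) = (93.8 - 81.3)/(6*0.73906967) = 2.8189
Cpu = (93.8 - 83.66)/(3*0.73906967) = 4.5733
Cpl = (83.66 - 81.3)/(3*0.73906967) = 1.0644
Cpk = min(Cpu, Cpl) = 1.0644

1.0644


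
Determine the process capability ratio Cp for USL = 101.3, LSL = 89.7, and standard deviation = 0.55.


Cp = (USL - LSL) / (6 * sigma)
= (101.3 - 89.7) / (6 * 0.55)
= 11.6000 / 3.3000
= 3.5152

3.5152
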